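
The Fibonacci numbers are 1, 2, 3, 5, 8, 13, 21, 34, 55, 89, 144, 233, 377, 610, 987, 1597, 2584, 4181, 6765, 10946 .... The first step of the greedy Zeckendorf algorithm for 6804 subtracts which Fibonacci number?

6765

6765 ≤ 6804 < 10946, so the largest Fibonacci number not exceeding 6804 is 6765.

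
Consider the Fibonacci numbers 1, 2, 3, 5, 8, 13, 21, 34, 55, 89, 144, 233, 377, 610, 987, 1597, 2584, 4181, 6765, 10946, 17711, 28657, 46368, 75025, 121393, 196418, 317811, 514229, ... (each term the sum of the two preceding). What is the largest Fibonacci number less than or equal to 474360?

317811 ≤ 474360 < 514229, so the largest Fibonacci number not exceeding 474360 is 317811.

317811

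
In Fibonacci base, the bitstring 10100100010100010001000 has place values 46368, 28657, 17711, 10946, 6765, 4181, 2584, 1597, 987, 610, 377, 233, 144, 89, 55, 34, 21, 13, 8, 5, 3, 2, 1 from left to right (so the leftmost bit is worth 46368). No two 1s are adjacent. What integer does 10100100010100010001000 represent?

69142

Summing the place values of the 1 bits: 46368 + 17711 + 4181 + 610 + 233 + 34 + 5 = 69142.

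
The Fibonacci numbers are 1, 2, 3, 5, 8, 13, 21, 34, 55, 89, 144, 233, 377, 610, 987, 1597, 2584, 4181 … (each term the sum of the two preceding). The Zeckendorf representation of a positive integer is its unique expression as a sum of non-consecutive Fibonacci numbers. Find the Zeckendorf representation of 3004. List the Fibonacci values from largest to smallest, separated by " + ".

subtract 2584 from 3004: 420 remains
subtract 377 from 420: 43 remains
subtract 34 from 43: 9 remains
subtract 8 from 9: 1 remains
subtract 1 from 1: 0 remains
So 3004 = 2584 + 377 + 34 + 8 + 1, with no two terms consecutive in the sequence.

2584 + 377 + 34 + 8 + 1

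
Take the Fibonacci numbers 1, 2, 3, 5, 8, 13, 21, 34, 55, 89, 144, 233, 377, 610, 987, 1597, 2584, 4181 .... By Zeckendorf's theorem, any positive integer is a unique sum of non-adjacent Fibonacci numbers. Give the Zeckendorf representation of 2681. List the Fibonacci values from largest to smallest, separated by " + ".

2584 + 89 + 8

Greedy algorithm:
take 2584 (≤ 2681); 2681 − 2584 = 97
take 89 (≤ 97); 97 − 89 = 8
take 8 (≤ 8); 8 − 8 = 0
So 2681 = 2584 + 89 + 8, with no two terms consecutive in the sequence.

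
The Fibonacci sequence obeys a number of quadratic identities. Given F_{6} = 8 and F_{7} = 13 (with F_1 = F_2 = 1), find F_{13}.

By F_{2k+1} = F_k² + F_{k+1}²: F_{13} = 8² + 13² = 64 + 169 = 233.

233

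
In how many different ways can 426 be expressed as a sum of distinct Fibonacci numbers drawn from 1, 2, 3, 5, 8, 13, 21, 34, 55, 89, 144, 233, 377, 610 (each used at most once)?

Each representation comes from the Zeckendorf form by replacing some F_k with F_{k−1} + F_{k−2} where possible.
426 = 377+34+13+2 = 377+34+8+5+2 = 233+144+34+13+2 = 377+21+13+8+5+2 = 233+144+34+8+5+2 = … (4 more), for 9 in all.

9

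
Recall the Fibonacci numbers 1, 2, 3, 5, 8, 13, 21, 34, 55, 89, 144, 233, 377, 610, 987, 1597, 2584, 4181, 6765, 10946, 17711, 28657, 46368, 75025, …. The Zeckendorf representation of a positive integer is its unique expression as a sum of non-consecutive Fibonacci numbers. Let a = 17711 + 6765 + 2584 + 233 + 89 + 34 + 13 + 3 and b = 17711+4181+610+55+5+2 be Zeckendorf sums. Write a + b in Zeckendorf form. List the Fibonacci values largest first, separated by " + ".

The two numbers are 27432 and 22564, so their sum is 49996.
Greedily peel off the largest Fibonacci term at each step:
subtract 46368 from 49996: 3628 remains
subtract 2584 from 3628: 1044 remains
subtract 987 from 1044: 57 remains
subtract 55 from 57: 2 remains
subtract 2 from 2: 0 remains

46368 + 2584 + 987 + 55 + 2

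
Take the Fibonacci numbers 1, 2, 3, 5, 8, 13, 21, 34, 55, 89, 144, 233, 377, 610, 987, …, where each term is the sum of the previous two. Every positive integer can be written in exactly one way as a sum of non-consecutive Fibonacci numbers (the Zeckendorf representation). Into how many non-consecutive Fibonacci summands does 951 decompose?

951: greatest Fibonacci not exceeding it is 610, leaving 341
341: greatest Fibonacci not exceeding it is 233, leaving 108
108: greatest Fibonacci not exceeding it is 89, leaving 19
19: greatest Fibonacci not exceeding it is 13, leaving 6
6: greatest Fibonacci not exceeding it is 5, leaving 1
1: greatest Fibonacci not exceeding it is 1, leaving 0
951 = 610 + 233 + 89 + 13 + 5 + 1, which has 6 terms.

6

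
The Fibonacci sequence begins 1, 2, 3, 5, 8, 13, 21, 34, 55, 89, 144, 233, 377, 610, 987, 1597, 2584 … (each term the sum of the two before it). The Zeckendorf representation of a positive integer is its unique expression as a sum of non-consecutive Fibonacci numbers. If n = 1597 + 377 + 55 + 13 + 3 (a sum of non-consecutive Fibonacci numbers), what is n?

2045

1597 + 377 + 55 + 13 + 3 = 2045.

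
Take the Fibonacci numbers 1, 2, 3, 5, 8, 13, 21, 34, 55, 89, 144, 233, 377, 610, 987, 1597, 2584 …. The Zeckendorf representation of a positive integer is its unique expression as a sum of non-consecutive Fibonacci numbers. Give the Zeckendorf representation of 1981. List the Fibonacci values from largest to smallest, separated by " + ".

Greedily peel off the largest Fibonacci term at each step:
1597 ≤ 1981 < 2584, so take 1597; remainder 384
377 ≤ 384 < 610, so take 377; remainder 7
5 ≤ 7 < 8, so take 5; remainder 2
2 ≤ 2 < 3, so take 2; remainder 0
So 1981 = 1597 + 377 + 5 + 2, with no two terms consecutive in the sequence.

1597 + 377 + 5 + 2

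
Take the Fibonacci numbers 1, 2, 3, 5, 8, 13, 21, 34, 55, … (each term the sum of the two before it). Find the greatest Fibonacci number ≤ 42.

34

34 ≤ 42 < 55, so the largest Fibonacci number not exceeding 42 is 34.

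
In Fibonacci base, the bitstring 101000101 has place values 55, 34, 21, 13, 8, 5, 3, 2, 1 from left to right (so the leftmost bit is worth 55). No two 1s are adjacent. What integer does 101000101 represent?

Summing the place values of the 1 bits: 55 + 21 + 3 + 1 = 80.

80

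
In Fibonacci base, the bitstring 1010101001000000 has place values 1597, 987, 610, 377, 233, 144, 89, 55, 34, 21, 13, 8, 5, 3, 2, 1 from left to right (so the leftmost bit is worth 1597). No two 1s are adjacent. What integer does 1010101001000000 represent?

2550

Summing the place values of the 1 bits: 1597 + 610 + 233 + 89 + 21 = 2550.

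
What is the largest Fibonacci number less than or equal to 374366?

317811

317811 ≤ 374366 < 514229, so the largest Fibonacci number not exceeding 374366 is 317811.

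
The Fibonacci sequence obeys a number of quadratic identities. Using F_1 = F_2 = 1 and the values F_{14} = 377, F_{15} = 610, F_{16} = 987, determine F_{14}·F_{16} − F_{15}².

-1

377·987 − 610² = 372099 − 372100 = -1. (Cassini's identity: F_{k−1}F_{k+1} − F_k² = (−1)^k.)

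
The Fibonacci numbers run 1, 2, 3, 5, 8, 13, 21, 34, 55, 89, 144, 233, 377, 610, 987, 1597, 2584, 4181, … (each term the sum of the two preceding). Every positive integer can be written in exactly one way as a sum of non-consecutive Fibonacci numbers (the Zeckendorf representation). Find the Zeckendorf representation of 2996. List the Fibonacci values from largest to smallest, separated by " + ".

Greedily peel off the largest Fibonacci term at each step:
2996 − 2584 = 412
412 − 377 = 35
35 − 34 = 1
1 − 1 = 0
So 2996 = 2584 + 377 + 34 + 1, with no two terms consecutive in the sequence.

2584 + 377 + 34 + 1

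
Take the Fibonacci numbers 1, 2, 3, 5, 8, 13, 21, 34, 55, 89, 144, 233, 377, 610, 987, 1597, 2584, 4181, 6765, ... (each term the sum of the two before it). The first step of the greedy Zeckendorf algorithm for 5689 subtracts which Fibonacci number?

4181 ≤ 5689 < 6765, so the largest Fibonacci number not exceeding 5689 is 4181.

4181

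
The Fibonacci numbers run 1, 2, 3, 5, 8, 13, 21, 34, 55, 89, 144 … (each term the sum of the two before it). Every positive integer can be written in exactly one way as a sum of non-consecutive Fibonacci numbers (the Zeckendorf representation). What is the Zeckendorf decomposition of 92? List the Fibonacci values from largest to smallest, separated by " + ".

89 + 3

Repeatedly subtract the largest Fibonacci number that fits:
take 89 (≤ 92); 92 − 89 = 3
take 3 (≤ 3); 3 − 3 = 0
So 92 = 89 + 3, with no two terms consecutive in the sequence.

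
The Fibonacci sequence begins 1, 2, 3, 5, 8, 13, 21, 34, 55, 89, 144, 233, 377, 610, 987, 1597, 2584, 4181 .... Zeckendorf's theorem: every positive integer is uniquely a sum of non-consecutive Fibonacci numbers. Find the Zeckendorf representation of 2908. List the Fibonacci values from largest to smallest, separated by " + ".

Greedily peel off the largest Fibonacci term at each step:
largest Fibonacci ≤ 2908 is 2584; 2908 − 2584 = 324
largest Fibonacci ≤ 324 is 233; 324 − 233 = 91
largest Fibonacci ≤ 91 is 89; 91 − 89 = 2
largest Fibonacci ≤ 2 is 2; 2 − 2 = 0
So 2908 = 2584 + 233 + 89 + 2, with no two terms consecutive in the sequence.

2584 + 233 + 89 + 2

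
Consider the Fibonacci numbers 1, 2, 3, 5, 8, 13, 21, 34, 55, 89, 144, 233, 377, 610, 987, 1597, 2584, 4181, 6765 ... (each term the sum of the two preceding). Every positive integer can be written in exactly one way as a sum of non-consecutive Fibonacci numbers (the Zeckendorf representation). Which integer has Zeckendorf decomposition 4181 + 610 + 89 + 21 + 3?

4904

4181 + 610 + 89 + 21 + 3 = 4904.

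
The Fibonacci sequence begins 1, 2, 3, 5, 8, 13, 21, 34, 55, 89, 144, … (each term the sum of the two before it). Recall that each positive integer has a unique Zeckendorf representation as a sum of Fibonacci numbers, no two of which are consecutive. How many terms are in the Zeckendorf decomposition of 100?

3

take 89 (≤ 100); 100 − 89 = 11
take 8 (≤ 11); 11 − 8 = 3
take 3 (≤ 3); 3 − 3 = 0
100 = 89 + 8 + 3, which has 3 terms.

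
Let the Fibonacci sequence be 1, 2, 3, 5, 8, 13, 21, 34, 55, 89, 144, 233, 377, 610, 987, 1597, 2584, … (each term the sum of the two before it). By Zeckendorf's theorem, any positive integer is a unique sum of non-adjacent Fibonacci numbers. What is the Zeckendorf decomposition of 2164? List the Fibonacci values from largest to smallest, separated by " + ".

1597 + 377 + 144 + 34 + 8 + 3 + 1

Greedily peel off the largest Fibonacci term at each step:
subtract 1597 from 2164: 567 remains
subtract 377 from 567: 190 remains
subtract 144 from 190: 46 remains
subtract 34 from 46: 12 remains
subtract 8 from 12: 4 remains
subtract 3 from 4: 1 remains
subtract 1 from 1: 0 remains
So 2164 = 1597 + 377 + 144 + 34 + 8 + 3 + 1, with no two terms consecutive in the sequence.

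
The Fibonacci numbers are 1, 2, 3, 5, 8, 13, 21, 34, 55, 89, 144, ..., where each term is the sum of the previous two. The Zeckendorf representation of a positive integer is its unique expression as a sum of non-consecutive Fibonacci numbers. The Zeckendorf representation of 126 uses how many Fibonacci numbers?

3

Repeatedly subtract the largest Fibonacci number that fits:
89 ≤ 126 < 144, so take 89; remainder 37
34 ≤ 37 < 55, so take 34; remainder 3
3 ≤ 3 < 5, so take 3; remainder 0
126 = 89 + 34 + 3, which has 3 terms.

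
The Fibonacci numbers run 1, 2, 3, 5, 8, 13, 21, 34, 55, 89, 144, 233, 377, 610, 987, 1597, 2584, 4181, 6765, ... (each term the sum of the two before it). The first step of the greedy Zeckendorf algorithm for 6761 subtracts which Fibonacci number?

4181

4181 ≤ 6761 < 6765, so the largest Fibonacci number not exceeding 6761 is 4181.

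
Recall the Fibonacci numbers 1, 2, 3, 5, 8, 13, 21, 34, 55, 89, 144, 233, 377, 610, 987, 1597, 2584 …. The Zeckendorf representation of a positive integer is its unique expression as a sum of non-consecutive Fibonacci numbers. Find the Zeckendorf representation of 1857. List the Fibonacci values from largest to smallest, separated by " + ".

1597 + 233 + 21 + 5 + 1

take 1597 (≤ 1857); 1857 − 1597 = 260
take 233 (≤ 260); 260 − 233 = 27
take 21 (≤ 27); 27 − 21 = 6
take 5 (≤ 6); 6 − 5 = 1
take 1 (≤ 1); 1 − 1 = 0
So 1857 = 1597 + 233 + 21 + 5 + 1, with no two terms consecutive in the sequence.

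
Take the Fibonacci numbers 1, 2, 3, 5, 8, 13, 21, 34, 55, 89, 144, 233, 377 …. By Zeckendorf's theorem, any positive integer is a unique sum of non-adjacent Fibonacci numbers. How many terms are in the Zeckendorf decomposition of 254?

Greedily peel off the largest Fibonacci term at each step:
subtract 233 from 254: 21 remains
subtract 21 from 21: 0 remains
254 = 233 + 21, which has 2 terms.

2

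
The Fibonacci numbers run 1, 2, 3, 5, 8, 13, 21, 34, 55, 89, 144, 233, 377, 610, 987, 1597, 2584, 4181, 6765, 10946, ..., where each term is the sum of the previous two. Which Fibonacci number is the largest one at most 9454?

6765

6765 ≤ 9454 < 10946, so the largest Fibonacci number not exceeding 9454 is 6765.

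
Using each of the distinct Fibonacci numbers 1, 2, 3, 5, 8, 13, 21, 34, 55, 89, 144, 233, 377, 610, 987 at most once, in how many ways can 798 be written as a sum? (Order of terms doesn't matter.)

Starting from the Zeckendorf form and repeatedly splitting a term F_k into F_{k−1} + F_{k−2} (when neither is already used) reaches every representation.
798 = 610+144+34+8+2 = 610+144+34+5+3+2 = 610+144+21+13+8+2 = 610+89+55+34+8+2 = … (12 more), for 16 in all.

16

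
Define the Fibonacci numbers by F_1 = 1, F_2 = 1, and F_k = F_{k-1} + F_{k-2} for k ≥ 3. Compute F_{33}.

3524578

Iterating the recurrence up to F_{27} = 196418 and F_{26} = 121393:
F_{28} = F_{27} + F_{26} = 196418 + 121393 = 317811
F_{29} = F_{28} + F_{27} = 317811 + 196418 = 514229
F_{30} = F_{29} + F_{28} = 514229 + 317811 = 832040
F_{31} = F_{30} + F_{29} = 832040 + 514229 = 1346269
F_{32} = F_{31} + F_{30} = 1346269 + 832040 = 2178309
F_{33} = F_{32} + F_{31} = 2178309 + 1346269 = 3524578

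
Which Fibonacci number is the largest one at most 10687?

6765

6765 ≤ 10687 < 10946, so the largest Fibonacci number not exceeding 10687 is 6765.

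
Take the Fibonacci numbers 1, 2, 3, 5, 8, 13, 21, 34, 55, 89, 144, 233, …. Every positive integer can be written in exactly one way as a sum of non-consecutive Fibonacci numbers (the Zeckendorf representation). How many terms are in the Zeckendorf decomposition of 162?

3

largest Fibonacci ≤ 162 is 144; 162 − 144 = 18
largest Fibonacci ≤ 18 is 13; 18 − 13 = 5
largest Fibonacci ≤ 5 is 5; 5 − 5 = 0
162 = 144 + 13 + 5, which has 3 terms.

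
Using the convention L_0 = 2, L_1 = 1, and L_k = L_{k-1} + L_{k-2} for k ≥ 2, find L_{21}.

Iterating the recurrence up to L_{14} = 843 and L_{13} = 521:
L_{15} = L_{14} + L_{13} = 843 + 521 = 1364
L_{16} = L_{15} + L_{14} = 1364 + 843 = 2207
L_{17} = L_{16} + L_{15} = 2207 + 1364 = 3571
L_{18} = L_{17} + L_{16} = 3571 + 2207 = 5778
L_{19} = L_{18} + L_{17} = 5778 + 3571 = 9349
L_{20} = L_{19} + L_{18} = 9349 + 5778 = 15127
L_{21} = L_{20} + L_{19} = 15127 + 9349 = 24476

24476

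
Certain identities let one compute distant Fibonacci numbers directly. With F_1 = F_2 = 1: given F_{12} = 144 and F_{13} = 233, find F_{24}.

By the doubling identity F_{2k} = F_k(2F_{k+1} − F_k): F_{24} = 144·(2·233 − 144) = 144·322 = 46368.

46368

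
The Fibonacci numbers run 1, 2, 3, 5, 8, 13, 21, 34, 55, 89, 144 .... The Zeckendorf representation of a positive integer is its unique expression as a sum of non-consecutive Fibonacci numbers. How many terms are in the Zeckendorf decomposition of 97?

2

Greedy algorithm:
97 − 89 = 8
8 − 8 = 0
97 = 89 + 8, which has 2 terms.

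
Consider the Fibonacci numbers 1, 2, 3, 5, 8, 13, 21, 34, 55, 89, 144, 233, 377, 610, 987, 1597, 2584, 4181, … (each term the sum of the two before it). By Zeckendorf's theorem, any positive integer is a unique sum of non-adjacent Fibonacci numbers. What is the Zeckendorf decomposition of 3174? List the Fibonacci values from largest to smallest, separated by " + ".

3174: greatest Fibonacci not exceeding it is 2584, leaving 590
590: greatest Fibonacci not exceeding it is 377, leaving 213
213: greatest Fibonacci not exceeding it is 144, leaving 69
69: greatest Fibonacci not exceeding it is 55, leaving 14
14: greatest Fibonacci not exceeding it is 13, leaving 1
1: greatest Fibonacci not exceeding it is 1, leaving 0
So 3174 = 2584 + 377 + 144 + 55 + 13 + 1, with no two terms consecutive in the sequence.

2584 + 377 + 144 + 55 + 13 + 1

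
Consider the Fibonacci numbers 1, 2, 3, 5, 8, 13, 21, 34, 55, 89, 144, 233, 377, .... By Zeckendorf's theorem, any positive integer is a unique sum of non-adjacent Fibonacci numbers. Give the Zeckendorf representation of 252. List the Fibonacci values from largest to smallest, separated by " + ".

Repeatedly subtract the largest Fibonacci number that fits:
subtract 233 from 252: 19 remains
subtract 13 from 19: 6 remains
subtract 5 from 6: 1 remains
subtract 1 from 1: 0 remains
So 252 = 233 + 13 + 5 + 1, with no two terms consecutive in the sequence.

233 + 13 + 5 + 1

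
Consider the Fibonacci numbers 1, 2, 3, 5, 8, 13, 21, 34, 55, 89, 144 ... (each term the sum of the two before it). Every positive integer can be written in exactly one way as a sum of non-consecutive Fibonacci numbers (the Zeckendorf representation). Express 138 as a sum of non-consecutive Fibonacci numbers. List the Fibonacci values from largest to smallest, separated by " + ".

89 + 34 + 13 + 2

138: greatest Fibonacci not exceeding it is 89, leaving 49
49: greatest Fibonacci not exceeding it is 34, leaving 15
15: greatest Fibonacci not exceeding it is 13, leaving 2
2: greatest Fibonacci not exceeding it is 2, leaving 0
So 138 = 89 + 34 + 13 + 2, with no two terms consecutive in the sequence.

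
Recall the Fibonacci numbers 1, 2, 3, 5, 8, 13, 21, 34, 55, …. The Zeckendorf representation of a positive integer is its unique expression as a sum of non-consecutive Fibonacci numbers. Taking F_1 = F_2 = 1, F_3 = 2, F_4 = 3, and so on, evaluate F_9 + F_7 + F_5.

52

F_9 + F_7 + F_5 = 34 + 13 + 5 = 52.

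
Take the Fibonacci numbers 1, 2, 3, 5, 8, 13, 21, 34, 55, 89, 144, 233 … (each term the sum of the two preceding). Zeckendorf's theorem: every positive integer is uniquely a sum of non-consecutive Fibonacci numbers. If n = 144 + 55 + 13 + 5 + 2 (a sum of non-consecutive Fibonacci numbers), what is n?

144 + 55 + 13 + 5 + 2 = 219.

219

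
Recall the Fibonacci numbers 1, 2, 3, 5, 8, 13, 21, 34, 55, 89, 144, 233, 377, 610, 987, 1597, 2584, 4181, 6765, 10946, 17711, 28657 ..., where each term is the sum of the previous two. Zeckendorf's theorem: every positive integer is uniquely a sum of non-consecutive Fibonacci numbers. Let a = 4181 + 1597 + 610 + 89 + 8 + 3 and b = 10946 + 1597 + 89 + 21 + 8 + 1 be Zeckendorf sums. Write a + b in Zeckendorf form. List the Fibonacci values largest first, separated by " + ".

17711 + 987 + 377 + 55 + 13 + 5 + 2

The two numbers are 6488 and 12662, so their sum is 19150.
17711 ≤ 19150 < 28657, so take 17711; remainder 1439
987 ≤ 1439 < 1597, so take 987; remainder 452
377 ≤ 452 < 610, so take 377; remainder 75
55 ≤ 75 < 89, so take 55; remainder 20
13 ≤ 20 < 21, so take 13; remainder 7
5 ≤ 7 < 8, so take 5; remainder 2
2 ≤ 2 < 3, so take 2; remainder 0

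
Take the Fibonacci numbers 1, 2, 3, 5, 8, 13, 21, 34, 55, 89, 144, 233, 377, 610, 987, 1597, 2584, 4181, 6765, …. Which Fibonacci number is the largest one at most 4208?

4181

4181 ≤ 4208 < 6765, so the largest Fibonacci number not exceeding 4208 is 4181.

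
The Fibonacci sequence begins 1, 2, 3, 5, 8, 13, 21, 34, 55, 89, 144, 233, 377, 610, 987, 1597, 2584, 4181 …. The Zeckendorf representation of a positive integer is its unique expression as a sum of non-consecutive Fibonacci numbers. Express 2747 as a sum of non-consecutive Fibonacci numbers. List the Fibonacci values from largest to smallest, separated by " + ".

2584 + 144 + 13 + 5 + 1

largest Fibonacci ≤ 2747 is 2584; 2747 − 2584 = 163
largest Fibonacci ≤ 163 is 144; 163 − 144 = 19
largest Fibonacci ≤ 19 is 13; 19 − 13 = 6
largest Fibonacci ≤ 6 is 5; 6 − 5 = 1
largest Fibonacci ≤ 1 is 1; 1 − 1 = 0
So 2747 = 2584 + 144 + 13 + 5 + 1, with no two terms consecutive in the sequence.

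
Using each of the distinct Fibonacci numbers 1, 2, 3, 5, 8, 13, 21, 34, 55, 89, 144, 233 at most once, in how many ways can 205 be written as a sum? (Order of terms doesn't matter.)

Starting from the Zeckendorf form and repeatedly splitting a term F_k into F_{k−1} + F_{k−2} (when neither is already used) reaches every representation.
205 = 144+55+5+1 = 144+55+3+2+1 = 144+34+21+5+1 = 144+34+21+3+2+1 = 144+34+13+8+5+1 = … (5 more), for 10 in all.

10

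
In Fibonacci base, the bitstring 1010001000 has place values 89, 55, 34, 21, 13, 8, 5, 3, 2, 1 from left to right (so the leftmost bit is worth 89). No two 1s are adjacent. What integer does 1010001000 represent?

Summing the place values of the 1 bits: 89 + 34 + 5 = 128.

128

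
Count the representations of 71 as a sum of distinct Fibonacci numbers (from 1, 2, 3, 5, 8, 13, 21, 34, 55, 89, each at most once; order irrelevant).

Starting from the Zeckendorf form and repeatedly splitting a term F_k into F_{k−1} + F_{k−2} (when neither is already used) reaches every representation.
71 = 55+13+3 = 55+13+2+1 = 55+8+5+3 = 34+21+13+3 = … (4 more), for 8 in all.

8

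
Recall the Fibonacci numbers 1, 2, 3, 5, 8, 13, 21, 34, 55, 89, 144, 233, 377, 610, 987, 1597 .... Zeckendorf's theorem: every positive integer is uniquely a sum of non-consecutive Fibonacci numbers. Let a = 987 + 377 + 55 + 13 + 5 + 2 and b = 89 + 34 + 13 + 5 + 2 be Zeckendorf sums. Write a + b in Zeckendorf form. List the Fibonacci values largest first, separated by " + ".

987 + 377 + 144 + 55 + 13 + 5 + 1

The two numbers are 1439 and 143, so their sum is 1582.
Greedily peel off the largest Fibonacci term at each step:
1582: greatest Fibonacci not exceeding it is 987, leaving 595
595: greatest Fibonacci not exceeding it is 377, leaving 218
218: greatest Fibonacci not exceeding it is 144, leaving 74
74: greatest Fibonacci not exceeding it is 55, leaving 19
19: greatest Fibonacci not exceeding it is 13, leaving 6
6: greatest Fibonacci not exceeding it is 5, leaving 1
1: greatest Fibonacci not exceeding it is 1, leaving 0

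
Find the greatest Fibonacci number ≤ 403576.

317811 ≤ 403576 < 514229, so the largest Fibonacci number not exceeding 403576 is 317811.

317811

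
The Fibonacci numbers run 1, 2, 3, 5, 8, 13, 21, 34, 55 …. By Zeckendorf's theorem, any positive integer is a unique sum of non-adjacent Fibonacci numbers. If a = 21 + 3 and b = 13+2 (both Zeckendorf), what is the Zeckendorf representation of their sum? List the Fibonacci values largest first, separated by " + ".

34 + 5

The two numbers are 24 and 15, so their sum is 39.
Greedy algorithm:
subtract 34 from 39: 5 remains
subtract 5 from 5: 0 remains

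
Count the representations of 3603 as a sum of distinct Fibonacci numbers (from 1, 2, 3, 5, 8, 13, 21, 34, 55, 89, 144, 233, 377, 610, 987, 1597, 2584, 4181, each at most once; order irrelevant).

30

Starting from the Zeckendorf form and repeatedly splitting a term F_k into F_{k−1} + F_{k−2} (when neither is already used) reaches every representation.
3603 = 2584+987+21+8+3 = 2584+987+21+8+2+1 = 2584+610+377+21+8+3 = … (27 more), for 30 in all.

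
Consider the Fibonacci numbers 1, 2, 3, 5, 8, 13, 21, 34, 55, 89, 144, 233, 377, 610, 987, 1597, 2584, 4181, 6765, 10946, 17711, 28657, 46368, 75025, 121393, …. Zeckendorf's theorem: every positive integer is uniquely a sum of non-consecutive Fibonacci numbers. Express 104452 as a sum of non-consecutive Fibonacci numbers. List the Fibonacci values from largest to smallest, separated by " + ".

75025 + 28657 + 610 + 144 + 13 + 3

Greedy algorithm:
take 75025 (≤ 104452); 104452 − 75025 = 29427
take 28657 (≤ 29427); 29427 − 28657 = 770
take 610 (≤ 770); 770 − 610 = 160
take 144 (≤ 160); 160 − 144 = 16
take 13 (≤ 16); 16 − 13 = 3
take 3 (≤ 3); 3 − 3 = 0
So 104452 = 75025 + 28657 + 610 + 144 + 13 + 3, with no two terms consecutive in the sequence.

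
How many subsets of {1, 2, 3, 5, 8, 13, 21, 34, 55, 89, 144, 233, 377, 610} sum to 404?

14

Starting from the Zeckendorf form and repeatedly splitting a term F_k into F_{k−1} + F_{k−2} (when neither is already used) reaches every representation.
404 = 377+21+5+1 = 377+21+3+2+1 = 377+13+8+5+1 = 233+144+21+5+1 = … (10 more), for 14 in all.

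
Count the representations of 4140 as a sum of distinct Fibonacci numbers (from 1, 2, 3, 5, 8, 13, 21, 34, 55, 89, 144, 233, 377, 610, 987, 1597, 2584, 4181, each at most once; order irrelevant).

25

Starting from the Zeckendorf form and repeatedly splitting a term F_k into F_{k−1} + F_{k−2} (when neither is already used) reaches every representation.
4140 = 2584+987+377+144+34+13+1 = 2584+987+377+144+34+8+5+1 = 2584+987+377+89+55+34+13+1 = … (22 more), for 25 in all.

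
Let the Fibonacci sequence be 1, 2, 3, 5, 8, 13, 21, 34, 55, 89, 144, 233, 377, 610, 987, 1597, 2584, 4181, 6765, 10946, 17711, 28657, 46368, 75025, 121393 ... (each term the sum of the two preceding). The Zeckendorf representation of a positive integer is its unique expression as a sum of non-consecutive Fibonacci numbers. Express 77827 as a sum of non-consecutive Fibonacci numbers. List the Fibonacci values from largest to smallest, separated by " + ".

75025 + 2584 + 144 + 55 + 13 + 5 + 1

largest Fibonacci ≤ 77827 is 75025; 77827 − 75025 = 2802
largest Fibonacci ≤ 2802 is 2584; 2802 − 2584 = 218
largest Fibonacci ≤ 218 is 144; 218 − 144 = 74
largest Fibonacci ≤ 74 is 55; 74 − 55 = 19
largest Fibonacci ≤ 19 is 13; 19 − 13 = 6
largest Fibonacci ≤ 6 is 5; 6 − 5 = 1
largest Fibonacci ≤ 1 is 1; 1 − 1 = 0
So 77827 = 75025 + 2584 + 144 + 55 + 13 + 5 + 1, with no two terms consecutive in the sequence.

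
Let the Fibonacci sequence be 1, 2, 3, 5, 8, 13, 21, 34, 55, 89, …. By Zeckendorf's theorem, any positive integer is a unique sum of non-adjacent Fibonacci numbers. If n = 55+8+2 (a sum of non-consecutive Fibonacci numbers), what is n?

55+8+2 = 65.

65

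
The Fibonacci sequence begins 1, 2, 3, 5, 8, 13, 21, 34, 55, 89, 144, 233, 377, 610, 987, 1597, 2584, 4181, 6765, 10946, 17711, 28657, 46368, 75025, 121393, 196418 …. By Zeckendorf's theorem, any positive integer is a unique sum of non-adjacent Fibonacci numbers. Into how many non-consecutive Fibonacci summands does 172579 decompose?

172579 − 121393 = 51186
51186 − 46368 = 4818
4818 − 4181 = 637
637 − 610 = 27
27 − 21 = 6
6 − 5 = 1
1 − 1 = 0
172579 = 121393 + 46368 + 4181 + 610 + 21 + 5 + 1, which has 7 terms.

7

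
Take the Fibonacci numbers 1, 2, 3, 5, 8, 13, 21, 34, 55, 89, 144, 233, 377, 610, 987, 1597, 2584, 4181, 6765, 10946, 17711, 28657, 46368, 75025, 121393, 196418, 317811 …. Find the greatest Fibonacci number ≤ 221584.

196418

196418 ≤ 221584 < 317811, so the largest Fibonacci number not exceeding 221584 is 196418.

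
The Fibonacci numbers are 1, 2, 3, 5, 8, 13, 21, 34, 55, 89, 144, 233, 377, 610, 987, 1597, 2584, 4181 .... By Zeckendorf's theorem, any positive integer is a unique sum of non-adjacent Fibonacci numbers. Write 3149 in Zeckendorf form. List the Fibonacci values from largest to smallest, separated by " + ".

2584 + 377 + 144 + 34 + 8 + 2

subtract 2584 from 3149: 565 remains
subtract 377 from 565: 188 remains
subtract 144 from 188: 44 remains
subtract 34 from 44: 10 remains
subtract 8 from 10: 2 remains
subtract 2 from 2: 0 remains
So 3149 = 2584 + 377 + 144 + 34 + 8 + 2, with no two terms consecutive in the sequence.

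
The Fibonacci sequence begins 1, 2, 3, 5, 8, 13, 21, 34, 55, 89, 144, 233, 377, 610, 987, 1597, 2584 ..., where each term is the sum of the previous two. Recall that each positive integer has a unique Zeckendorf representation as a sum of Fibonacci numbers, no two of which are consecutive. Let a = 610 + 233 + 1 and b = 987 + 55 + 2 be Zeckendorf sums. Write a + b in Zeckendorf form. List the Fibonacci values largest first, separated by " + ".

The two numbers are 844 and 1044, so their sum is 1888.
Greedy algorithm:
1888 − 1597 = 291
291 − 233 = 58
58 − 55 = 3
3 − 3 = 0

1597 + 233 + 55 + 3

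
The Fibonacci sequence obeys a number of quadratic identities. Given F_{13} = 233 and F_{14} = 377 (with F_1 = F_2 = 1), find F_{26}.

By the doubling identity F_{2k} = F_k(2F_{k+1} − F_k): F_{26} = 233·(2·377 − 233) = 233·521 = 121393.

121393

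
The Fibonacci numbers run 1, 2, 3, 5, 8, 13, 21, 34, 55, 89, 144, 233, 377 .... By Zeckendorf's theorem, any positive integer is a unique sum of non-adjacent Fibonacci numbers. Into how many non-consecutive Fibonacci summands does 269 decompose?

Greedy algorithm:
269: greatest Fibonacci not exceeding it is 233, leaving 36
36: greatest Fibonacci not exceeding it is 34, leaving 2
2: greatest Fibonacci not exceeding it is 2, leaving 0
269 = 233 + 34 + 2, which has 3 terms.

3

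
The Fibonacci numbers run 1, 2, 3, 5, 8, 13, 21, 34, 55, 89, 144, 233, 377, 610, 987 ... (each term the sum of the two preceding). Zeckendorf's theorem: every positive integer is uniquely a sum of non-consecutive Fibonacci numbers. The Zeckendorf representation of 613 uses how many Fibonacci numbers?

2

largest Fibonacci ≤ 613 is 610; 613 − 610 = 3
largest Fibonacci ≤ 3 is 3; 3 − 3 = 0
613 = 610 + 3, which has 2 terms.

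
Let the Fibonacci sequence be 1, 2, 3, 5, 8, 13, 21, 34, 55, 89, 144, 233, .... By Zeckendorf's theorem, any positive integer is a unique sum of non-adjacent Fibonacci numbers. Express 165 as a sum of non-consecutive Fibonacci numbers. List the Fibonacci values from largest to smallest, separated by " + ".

144 + 21

144 ≤ 165 < 233, so take 144; remainder 21
21 ≤ 21 < 34, so take 21; remainder 0
So 165 = 144 + 21, with no two terms consecutive in the sequence.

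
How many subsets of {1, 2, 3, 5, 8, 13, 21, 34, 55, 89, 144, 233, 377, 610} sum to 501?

14

Starting from the Zeckendorf form and repeatedly splitting a term F_k into F_{k−1} + F_{k−2} (when neither is already used) reaches every representation.
501 = 377+89+34+1 = 377+89+21+13+1 = 233+144+89+34+1 = 377+89+21+8+5+1 = … (10 more), for 14 in all.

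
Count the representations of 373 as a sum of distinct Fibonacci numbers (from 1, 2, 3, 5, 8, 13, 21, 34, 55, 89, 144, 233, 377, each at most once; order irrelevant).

5

Each representation comes from the Zeckendorf form by replacing some F_k with F_{k−1} + F_{k−2} where possible.
373 = 233+89+34+13+3+1 = 233+89+34+8+5+3+1 = 233+89+21+13+8+5+3+1 = 233+55+34+21+13+8+5+3+1 = … (1 more), for 5 in all.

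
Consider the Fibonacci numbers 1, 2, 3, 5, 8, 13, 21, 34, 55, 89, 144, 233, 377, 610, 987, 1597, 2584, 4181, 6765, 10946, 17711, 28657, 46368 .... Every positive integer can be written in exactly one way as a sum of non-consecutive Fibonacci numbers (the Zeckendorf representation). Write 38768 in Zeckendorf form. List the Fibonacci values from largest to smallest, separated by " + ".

28657 + 6765 + 2584 + 610 + 144 + 8

take 28657 (≤ 38768); 38768 − 28657 = 10111
take 6765 (≤ 10111); 10111 − 6765 = 3346
take 2584 (≤ 3346); 3346 − 2584 = 762
take 610 (≤ 762); 762 − 610 = 152
take 144 (≤ 152); 152 − 144 = 8
take 8 (≤ 8); 8 − 8 = 0
So 38768 = 28657 + 6765 + 2584 + 610 + 144 + 8, with no two terms consecutive in the sequence.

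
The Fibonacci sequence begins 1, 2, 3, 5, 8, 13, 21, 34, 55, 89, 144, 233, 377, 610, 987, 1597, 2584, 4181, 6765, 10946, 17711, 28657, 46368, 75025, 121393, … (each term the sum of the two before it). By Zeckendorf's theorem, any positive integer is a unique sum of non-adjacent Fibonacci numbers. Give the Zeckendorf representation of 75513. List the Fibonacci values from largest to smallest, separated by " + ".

75025 + 377 + 89 + 21 + 1

75513 − 75025 = 488
488 − 377 = 111
111 − 89 = 22
22 − 21 = 1
1 − 1 = 0
So 75513 = 75025 + 377 + 89 + 21 + 1, with no two terms consecutive in the sequence.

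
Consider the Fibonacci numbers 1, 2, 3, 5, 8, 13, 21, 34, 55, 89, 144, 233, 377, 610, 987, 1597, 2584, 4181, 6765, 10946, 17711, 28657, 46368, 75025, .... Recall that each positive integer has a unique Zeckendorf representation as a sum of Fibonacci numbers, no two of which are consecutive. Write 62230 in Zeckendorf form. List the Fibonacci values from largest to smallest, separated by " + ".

46368 + 10946 + 4181 + 610 + 89 + 34 + 2

Greedy algorithm:
62230 − 46368 = 15862
15862 − 10946 = 4916
4916 − 4181 = 735
735 − 610 = 125
125 − 89 = 36
36 − 34 = 2
2 − 2 = 0
So 62230 = 46368 + 10946 + 4181 + 610 + 89 + 34 + 2, with no two terms consecutive in the sequence.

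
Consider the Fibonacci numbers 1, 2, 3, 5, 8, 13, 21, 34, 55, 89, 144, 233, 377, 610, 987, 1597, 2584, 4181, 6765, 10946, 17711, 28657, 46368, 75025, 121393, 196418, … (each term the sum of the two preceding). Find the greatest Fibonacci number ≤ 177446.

121393

121393 ≤ 177446 < 196418, so the largest Fibonacci number not exceeding 177446 is 121393.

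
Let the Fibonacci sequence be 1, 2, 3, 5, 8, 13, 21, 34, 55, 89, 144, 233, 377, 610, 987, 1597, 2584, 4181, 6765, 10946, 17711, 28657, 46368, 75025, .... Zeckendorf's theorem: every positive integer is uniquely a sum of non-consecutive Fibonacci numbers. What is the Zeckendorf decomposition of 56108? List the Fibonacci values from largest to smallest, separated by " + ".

46368 + 6765 + 2584 + 377 + 13 + 1

56108 − 46368 = 9740
9740 − 6765 = 2975
2975 − 2584 = 391
391 − 377 = 14
14 − 13 = 1
1 − 1 = 0
So 56108 = 46368 + 6765 + 2584 + 377 + 13 + 1, with no two terms consecutive in the sequence.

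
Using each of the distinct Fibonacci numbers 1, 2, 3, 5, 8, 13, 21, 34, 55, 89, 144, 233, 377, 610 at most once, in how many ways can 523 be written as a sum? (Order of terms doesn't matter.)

9

Starting from the Zeckendorf form and repeatedly splitting a term F_k into F_{k−1} + F_{k−2} (when neither is already used) reaches every representation.
523 = 377+144+2 = 377+89+55+2 = 377+89+34+21+2 = 233+144+89+55+2 = … (5 more), for 9 in all.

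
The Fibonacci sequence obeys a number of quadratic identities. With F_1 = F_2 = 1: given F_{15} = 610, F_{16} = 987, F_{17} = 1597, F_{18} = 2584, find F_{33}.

3524578

By the addition formula F_{m+n} = F_m F_{n+1} + F_{m−1} F_n with m=18, n=15: F_{33} = 2584·987 + 1597·610 = 2550408 + 974170 = 3524578.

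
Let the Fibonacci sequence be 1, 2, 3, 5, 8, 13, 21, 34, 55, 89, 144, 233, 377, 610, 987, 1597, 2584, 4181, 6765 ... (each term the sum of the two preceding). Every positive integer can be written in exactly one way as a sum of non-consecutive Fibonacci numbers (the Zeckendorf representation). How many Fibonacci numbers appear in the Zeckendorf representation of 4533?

4181 ≤ 4533 < 6765, so take 4181; remainder 352
233 ≤ 352 < 377, so take 233; remainder 119
89 ≤ 119 < 144, so take 89; remainder 30
21 ≤ 30 < 34, so take 21; remainder 9
8 ≤ 9 < 13, so take 8; remainder 1
1 ≤ 1 < 2, so take 1; remainder 0
4533 = 4181 + 233 + 89 + 21 + 8 + 1, which has 6 terms.

6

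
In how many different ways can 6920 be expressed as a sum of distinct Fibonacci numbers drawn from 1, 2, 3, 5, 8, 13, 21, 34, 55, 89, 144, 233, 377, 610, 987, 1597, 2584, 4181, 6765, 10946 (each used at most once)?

47

6920 = 6765+144+8+3 = 6765+144+8+2+1 = 6765+89+55+8+3 = … (44 more), for 47 in all.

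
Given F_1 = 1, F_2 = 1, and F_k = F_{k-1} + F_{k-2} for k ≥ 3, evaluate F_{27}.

196418

Iterating the recurrence up to F_{23} = 28657 and F_{22} = 17711:
F_{24} = F_{23} + F_{22} = 28657 + 17711 = 46368
F_{25} = F_{24} + F_{23} = 46368 + 28657 = 75025
F_{26} = F_{25} + F_{24} = 75025 + 46368 = 121393
F_{27} = F_{26} + F_{25} = 121393 + 75025 = 196418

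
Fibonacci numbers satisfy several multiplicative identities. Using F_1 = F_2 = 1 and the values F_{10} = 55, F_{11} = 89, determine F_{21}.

By the addition formula F_{m+n} = F_m F_{n+1} + F_{m−1} F_n with m=11, n=10: F_{21} = 89·89 + 55·55 = 7921 + 3025 = 10946.

10946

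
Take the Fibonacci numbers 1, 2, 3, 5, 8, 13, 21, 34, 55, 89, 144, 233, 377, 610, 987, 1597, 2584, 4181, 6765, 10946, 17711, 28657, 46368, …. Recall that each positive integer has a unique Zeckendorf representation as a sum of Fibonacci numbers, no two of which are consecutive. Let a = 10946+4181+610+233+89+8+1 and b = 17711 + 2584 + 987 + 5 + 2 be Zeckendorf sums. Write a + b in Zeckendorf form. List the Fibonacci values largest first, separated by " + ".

The two numbers are 16068 and 21289, so their sum is 37357.
37357: greatest Fibonacci not exceeding it is 28657, leaving 8700
8700: greatest Fibonacci not exceeding it is 6765, leaving 1935
1935: greatest Fibonacci not exceeding it is 1597, leaving 338
338: greatest Fibonacci not exceeding it is 233, leaving 105
105: greatest Fibonacci not exceeding it is 89, leaving 16
16: greatest Fibonacci not exceeding it is 13, leaving 3
3: greatest Fibonacci not exceeding it is 3, leaving 0

28657 + 6765 + 1597 + 233 + 89 + 13 + 3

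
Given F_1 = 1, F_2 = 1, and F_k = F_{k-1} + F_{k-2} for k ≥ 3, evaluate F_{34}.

5702887

Iterating the recurrence up to F_{28} = 317811 and F_{27} = 196418:
F_{29} = F_{28} + F_{27} = 317811 + 196418 = 514229
F_{30} = F_{29} + F_{28} = 514229 + 317811 = 832040
F_{31} = F_{30} + F_{29} = 832040 + 514229 = 1346269
F_{32} = F_{31} + F_{30} = 1346269 + 832040 = 2178309
F_{33} = F_{32} + F_{31} = 2178309 + 1346269 = 3524578
F_{34} = F_{33} + F_{32} = 3524578 + 2178309 = 5702887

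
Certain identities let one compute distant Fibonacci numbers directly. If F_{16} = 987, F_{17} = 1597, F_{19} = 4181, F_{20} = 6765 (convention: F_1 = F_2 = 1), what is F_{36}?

14930352

By the addition formula F_{m+n} = F_m F_{n+1} + F_{m−1} F_n with m=17, n=19: F_{36} = 1597·6765 + 987·4181 = 10803705 + 4126647 = 14930352.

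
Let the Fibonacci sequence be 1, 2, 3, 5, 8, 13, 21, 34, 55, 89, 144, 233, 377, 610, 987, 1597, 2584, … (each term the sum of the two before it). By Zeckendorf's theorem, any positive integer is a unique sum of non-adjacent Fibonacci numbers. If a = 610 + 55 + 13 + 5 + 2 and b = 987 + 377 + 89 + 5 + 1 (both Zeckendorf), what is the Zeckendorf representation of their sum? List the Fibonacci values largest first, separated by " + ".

The two numbers are 685 and 1459, so their sum is 2144.
take 1597 (≤ 2144); 2144 − 1597 = 547
take 377 (≤ 547); 547 − 377 = 170
take 144 (≤ 170); 170 − 144 = 26
take 21 (≤ 26); 26 − 21 = 5
take 5 (≤ 5); 5 − 5 = 0

1597 + 377 + 144 + 21 + 5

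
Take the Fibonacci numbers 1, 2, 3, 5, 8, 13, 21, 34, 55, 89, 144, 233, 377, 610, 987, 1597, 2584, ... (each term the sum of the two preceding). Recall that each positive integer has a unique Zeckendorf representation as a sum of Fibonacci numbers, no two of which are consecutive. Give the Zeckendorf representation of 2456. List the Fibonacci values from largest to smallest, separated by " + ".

2456 − 1597 = 859
859 − 610 = 249
249 − 233 = 16
16 − 13 = 3
3 − 3 = 0
So 2456 = 1597 + 610 + 233 + 13 + 3, with no two terms consecutive in the sequence.

1597 + 610 + 233 + 13 + 3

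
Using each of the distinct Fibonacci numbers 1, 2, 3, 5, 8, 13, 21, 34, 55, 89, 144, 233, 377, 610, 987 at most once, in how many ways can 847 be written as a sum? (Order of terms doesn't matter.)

9

Each representation comes from the Zeckendorf form by replacing some F_k with F_{k−1} + F_{k−2} where possible.
847 = 610+233+3+1 = 610+144+89+3+1 = 610+144+55+34+3+1 = 377+233+144+89+3+1 = 610+144+55+21+13+3+1 = … (4 more), for 9 in all.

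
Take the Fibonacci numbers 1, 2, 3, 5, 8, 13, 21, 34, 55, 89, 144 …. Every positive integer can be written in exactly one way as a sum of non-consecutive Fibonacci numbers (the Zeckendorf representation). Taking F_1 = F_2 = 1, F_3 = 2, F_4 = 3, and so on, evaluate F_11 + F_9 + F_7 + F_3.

138

F_11 + F_9 + F_7 + F_3 = 89 + 34 + 13 + 2 = 138.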